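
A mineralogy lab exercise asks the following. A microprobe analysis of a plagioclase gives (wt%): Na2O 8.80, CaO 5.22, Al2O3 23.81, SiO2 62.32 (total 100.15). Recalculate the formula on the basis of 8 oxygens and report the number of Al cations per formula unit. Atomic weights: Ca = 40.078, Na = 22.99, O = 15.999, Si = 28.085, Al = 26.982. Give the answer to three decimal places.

1.241 Al apfu

Na2O (M=61.979): mol = 0.14198; Na = 0.28396, O = 0.14198.
CaO (M=56.077): mol = 0.09309; Ca = 0.09309, O = 0.09309.
Al2O3 (M=101.961): mol = 0.23352; Al = 0.46704, O = 0.70056.
SiO2 (M=60.083): mol = 1.03723; Si = 1.03723, O = 2.07446.
ΣO = 3.01009; factor = 8/ΣO = 2.65773.
Al apfu = 0.46704 × 2.65773 = 1.241.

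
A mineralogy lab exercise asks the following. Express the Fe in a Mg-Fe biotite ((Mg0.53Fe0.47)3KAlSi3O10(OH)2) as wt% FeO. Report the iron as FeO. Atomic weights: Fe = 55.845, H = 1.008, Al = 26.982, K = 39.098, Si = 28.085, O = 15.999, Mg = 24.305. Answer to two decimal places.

Molar mass of (Mg0.53Fe0.47)3KAlSi3O10(OH)2 = 1.59*24.305 + 1.41*55.845 + 1*39.098 + 1*26.982 + 3*28.085 + 12*15.999 + 2*1.008 = 461.725 g/mol.
Each formula unit contains 1.41 Fe, equivalent to 1.41/1 = 1.4100 mol FeO.
M(FeO) = 1×55.845 + 1×15.999 = 71.844 g/mol.
Mass of FeO per formula unit = 1.4100 × 71.844 = 101.300 g.
FeO wt% = 101.300 / 461.725 × 100 = 21.94%.

21.94 wt%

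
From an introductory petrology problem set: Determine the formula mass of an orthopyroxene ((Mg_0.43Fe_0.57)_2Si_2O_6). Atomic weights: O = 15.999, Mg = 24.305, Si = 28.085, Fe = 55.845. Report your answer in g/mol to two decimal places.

236.73 g/mol

M = 0.86*24.305 + 1.14*55.845 + 2*28.085 + 6*15.999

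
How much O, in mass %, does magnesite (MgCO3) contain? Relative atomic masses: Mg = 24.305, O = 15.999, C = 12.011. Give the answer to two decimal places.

56.93 mass %

Formula mass = 1·24.305 + 1·12.011 + 3·15.999 = 84.313 g/mol, of which 47.997 g is O.
So O makes up 47.997/84.313 = 0.5693 of the mass, i.e. 56.93%.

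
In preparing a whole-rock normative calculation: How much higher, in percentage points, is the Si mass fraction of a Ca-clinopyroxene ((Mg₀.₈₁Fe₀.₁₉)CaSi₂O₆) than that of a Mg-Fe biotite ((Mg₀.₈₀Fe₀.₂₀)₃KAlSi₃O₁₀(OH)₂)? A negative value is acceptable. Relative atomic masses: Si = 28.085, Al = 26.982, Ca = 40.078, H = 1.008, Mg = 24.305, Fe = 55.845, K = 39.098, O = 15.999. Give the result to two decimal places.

Si in (Mg₀.₈₁Fe₀.₁₉)CaSi₂O₆: molar mass 222.540 g/mol; 2×28.085 = 56.170 g → 25.24 wt%.
Si in (Mg₀.₈₀Fe₀.₂₀)₃KAlSi₃O₁₀(OH)₂: molar mass 436.178 g/mol; 3×28.085 = 84.255 g → 19.32 wt%.
Difference = 25.24 − 19.32 = 5.92 percentage points.

5.92 percentage points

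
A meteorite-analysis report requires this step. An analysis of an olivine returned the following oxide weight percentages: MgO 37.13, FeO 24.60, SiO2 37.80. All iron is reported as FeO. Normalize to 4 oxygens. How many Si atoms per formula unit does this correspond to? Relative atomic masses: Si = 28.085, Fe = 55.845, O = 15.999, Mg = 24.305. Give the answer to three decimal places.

37.13 wt% MgO ÷ 40.304 g/mol = 0.92125 mol, giving 0.92125 Mg and 0.92125 O.
24.60 wt% FeO ÷ 71.844 g/mol = 0.34241 mol, giving 0.34241 Fe and 0.34241 O.
37.80 wt% SiO2 ÷ 60.083 g/mol = 0.62913 mol, giving 0.62913 Si and 1.25826 O.
Oxygen sums to 2.52192; scaling by 4/2.52192 = 1.58609 puts the formula on 4 O.
Si: 0.62913 × 1.58609 = 0.998 atoms per formula unit.

0.998 Si apfu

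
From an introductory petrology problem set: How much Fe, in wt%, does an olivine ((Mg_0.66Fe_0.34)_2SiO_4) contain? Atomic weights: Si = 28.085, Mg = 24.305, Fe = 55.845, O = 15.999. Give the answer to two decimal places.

Molar mass of (Mg_0.66Fe_0.34)_2SiO_4: 1.32*24.305 + 0.68*55.845 + 1*28.085 + 4*15.999 = 162.138 g/mol.
Mass of Fe per formula unit: 0.68 × 55.845 = 37.975 g.
Weight fraction Fe = 37.975 / 162.138 = 0.2342.

23.42 wt%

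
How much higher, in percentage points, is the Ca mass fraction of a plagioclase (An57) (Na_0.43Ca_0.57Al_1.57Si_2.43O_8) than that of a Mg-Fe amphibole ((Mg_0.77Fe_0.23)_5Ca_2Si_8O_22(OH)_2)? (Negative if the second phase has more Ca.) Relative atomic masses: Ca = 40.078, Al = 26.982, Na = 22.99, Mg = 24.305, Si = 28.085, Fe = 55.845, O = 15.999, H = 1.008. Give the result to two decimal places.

Ca in Na_0.43Ca_0.57Al_1.57Si_2.43O_8: molar mass 271.330 g/mol; 0.57×40.078 = 22.844 g → 8.42 wt%.
Ca in (Mg_0.77Fe_0.23)_5Ca_2Si_8O_22(OH)_2: molar mass 848.624 g/mol; 2×40.078 = 80.156 g → 9.45 wt%.
Difference = 8.42 − 9.45 = -1.03 percentage points.

-1.03 percentage points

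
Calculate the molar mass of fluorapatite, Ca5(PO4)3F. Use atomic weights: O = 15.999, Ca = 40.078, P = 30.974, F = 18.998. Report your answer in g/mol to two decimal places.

504.30 g/mol

The formula mass is the sum 5*40.078 + 3*30.974 + 12*15.999 + 1*18.998.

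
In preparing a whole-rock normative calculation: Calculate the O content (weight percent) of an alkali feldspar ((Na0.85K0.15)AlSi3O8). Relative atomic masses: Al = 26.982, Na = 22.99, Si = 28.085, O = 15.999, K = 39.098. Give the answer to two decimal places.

48.37 weight percent

M((Na0.85K0.15)AlSi3O8) = 264.635 g/mol.
O contributes 8 × 15.999 = 127.992 g per mole.
127.992/264.635 = 0.4837 → 48.37%.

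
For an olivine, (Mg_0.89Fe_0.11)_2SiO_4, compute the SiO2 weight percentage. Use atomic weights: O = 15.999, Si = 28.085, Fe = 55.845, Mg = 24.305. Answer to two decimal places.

Molar mass of (Mg_0.89Fe_0.11)_2SiO_4 = 1.78×24.305 + 0.22×55.845 + 1×28.085 + 4×15.999 = 147.630 g/mol.
Each formula unit contains 1 Si, equivalent to 1/1 = 1.0000 mol SiO2.
M(SiO2) = 1×28.085 + 2×15.999 = 60.083 g/mol.
Mass of SiO2 per formula unit = 1.0000 × 60.083 = 60.083 g.
SiO2 wt% = 60.083 / 147.630 × 100 = 40.70%.

40.70 wt%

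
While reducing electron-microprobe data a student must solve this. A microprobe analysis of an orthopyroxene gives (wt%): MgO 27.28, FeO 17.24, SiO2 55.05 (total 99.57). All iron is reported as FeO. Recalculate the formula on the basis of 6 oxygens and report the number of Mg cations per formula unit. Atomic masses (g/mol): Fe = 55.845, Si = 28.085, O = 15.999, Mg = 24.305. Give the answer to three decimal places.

MgO: 27.28/40.304 = 0.67686 mol → 0.67686 mol Mg, 0.67686 mol O.
FeO: 17.24/71.844 = 0.23996 mol → 0.23996 mol Fe, 0.23996 mol O.
SiO2: 55.05/60.083 = 0.91623 mol → 0.91623 mol Si, 1.83246 mol O.
Total oxygen = 2.74928 mol. Normalization factor = 6/2.74928 = 2.18239.
Mg per 6 O = 0.67686 × 2.18239 = 1.477.

1.477 Mg apfu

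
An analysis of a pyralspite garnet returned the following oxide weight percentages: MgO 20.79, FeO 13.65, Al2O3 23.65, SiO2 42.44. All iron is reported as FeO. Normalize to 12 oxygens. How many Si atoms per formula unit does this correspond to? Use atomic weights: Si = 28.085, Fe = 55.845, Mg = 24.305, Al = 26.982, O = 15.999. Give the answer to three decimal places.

3.012 Si apfu

MgO: 20.79/40.304 = 0.51583 mol → 0.51583 mol Mg, 0.51583 mol O.
FeO: 13.65/71.844 = 0.18999 mol → 0.18999 mol Fe, 0.18999 mol O.
Al2O3: 23.65/101.961 = 0.23195 mol → 0.46390 mol Al, 0.69585 mol O.
SiO2: 42.44/60.083 = 0.70636 mol → 0.70636 mol Si, 1.41272 mol O.
Total oxygen = 2.81439 mol. Normalization factor = 12/2.81439 = 4.26380.
Si per 12 O = 0.70636 × 4.26380 = 3.012.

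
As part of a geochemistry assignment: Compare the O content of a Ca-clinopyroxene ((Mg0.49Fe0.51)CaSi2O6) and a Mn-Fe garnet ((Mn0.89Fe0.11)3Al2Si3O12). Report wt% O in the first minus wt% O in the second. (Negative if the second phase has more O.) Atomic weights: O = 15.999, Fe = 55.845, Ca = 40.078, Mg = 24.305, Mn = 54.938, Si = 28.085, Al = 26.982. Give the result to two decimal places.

2.50 percentage points

O in (Mg0.49Fe0.51)CaSi2O6: molar mass 232.632 g/mol; 6×15.999 = 95.994 g → 41.26 wt%.
O in (Mn0.89Fe0.11)3Al2Si3O12: molar mass 495.320 g/mol; 12×15.999 = 191.988 g → 38.76 wt%.
Difference = 41.26 − 38.76 = 2.50 percentage points.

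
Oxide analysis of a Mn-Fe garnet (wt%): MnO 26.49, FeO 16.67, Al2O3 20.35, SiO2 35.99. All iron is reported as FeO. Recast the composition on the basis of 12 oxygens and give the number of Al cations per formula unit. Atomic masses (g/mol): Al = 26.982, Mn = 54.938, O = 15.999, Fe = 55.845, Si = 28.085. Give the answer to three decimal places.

1.994 Al apfu

26.49 wt% MnO ÷ 70.937 g/mol = 0.37343 mol, giving 0.37343 Mn and 0.37343 O.
16.67 wt% FeO ÷ 71.844 g/mol = 0.23203 mol, giving 0.23203 Fe and 0.23203 O.
20.35 wt% Al2O3 ÷ 101.961 g/mol = 0.19959 mol, giving 0.39918 Al and 0.59877 O.
35.99 wt% SiO2 ÷ 60.083 g/mol = 0.59900 mol, giving 0.59900 Si and 1.19800 O.
Oxygen sums to 2.40223; scaling by 12/2.40223 = 4.99536 puts the formula on 12 O.
Al: 0.39918 × 4.99536 = 1.994 atoms per formula unit.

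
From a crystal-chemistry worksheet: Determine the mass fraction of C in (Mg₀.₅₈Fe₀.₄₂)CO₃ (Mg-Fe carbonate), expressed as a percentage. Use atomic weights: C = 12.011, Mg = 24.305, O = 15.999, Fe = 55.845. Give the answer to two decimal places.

Formula mass = 0.58×24.305 + 0.42×55.845 + 1×12.011 + 3×15.999 = 97.560 g/mol, of which 12.011 g is C.
So C makes up 12.011/97.560 = 0.1231 of the mass, i.e. 12.31%.

12.31 wt%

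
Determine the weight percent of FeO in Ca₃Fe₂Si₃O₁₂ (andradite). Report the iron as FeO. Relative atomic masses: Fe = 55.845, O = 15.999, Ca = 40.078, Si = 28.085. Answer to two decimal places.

28.28 wt%

M(Ca₃Fe₂Si₃O₁₂) = 508.167 g/mol; M(FeO) = 71.844 g/mol.
Moles FeO per formula unit = 2 Fe ÷ 1 = 2.0000.
FeO fraction = (2.0000 × 71.844) / 508.167 = 143.688/508.167 = 0.2828.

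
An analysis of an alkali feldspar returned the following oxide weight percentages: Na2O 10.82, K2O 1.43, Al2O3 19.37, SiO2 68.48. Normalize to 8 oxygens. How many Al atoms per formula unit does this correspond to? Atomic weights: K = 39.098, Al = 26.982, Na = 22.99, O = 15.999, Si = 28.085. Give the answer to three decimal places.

10.82 wt% Na2O ÷ 61.979 g/mol = 0.17458 mol, giving 0.34916 Na and 0.17458 O.
1.43 wt% K2O ÷ 94.195 g/mol = 0.01518 mol, giving 0.03036 K and 0.01518 O.
19.37 wt% Al2O3 ÷ 101.961 g/mol = 0.18997 mol, giving 0.37994 Al and 0.56991 O.
68.48 wt% SiO2 ÷ 60.083 g/mol = 1.13976 mol, giving 1.13976 Si and 2.27952 O.
Oxygen sums to 3.03919; scaling by 8/3.03919 = 2.63228 puts the formula on 8 O.
Al: 0.37994 × 2.63228 = 1.000 atoms per formula unit.

1.000 Al apfu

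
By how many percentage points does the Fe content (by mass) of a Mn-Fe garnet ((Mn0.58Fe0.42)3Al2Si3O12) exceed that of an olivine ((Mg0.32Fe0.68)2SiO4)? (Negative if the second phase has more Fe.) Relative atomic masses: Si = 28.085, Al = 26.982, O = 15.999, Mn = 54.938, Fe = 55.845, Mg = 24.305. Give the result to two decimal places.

First mineral: 70.365 g Fe in 496.164 g formula = 14.18 wt% Fe.
Second mineral: 75.949 g Fe in 183.585 g formula = 41.37 wt% Fe.
14.18% − 41.37% gives a difference of -27.19 percentage points.

-27.19 percentage points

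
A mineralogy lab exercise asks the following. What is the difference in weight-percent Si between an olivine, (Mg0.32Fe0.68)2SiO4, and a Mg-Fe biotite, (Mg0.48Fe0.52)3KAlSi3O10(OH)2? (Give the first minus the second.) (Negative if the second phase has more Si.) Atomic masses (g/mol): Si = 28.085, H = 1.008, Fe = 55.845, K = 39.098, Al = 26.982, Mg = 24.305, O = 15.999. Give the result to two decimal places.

-2.76 percentage points

Si in (Mg0.32Fe0.68)2SiO4: molar mass 183.585 g/mol; 1×28.085 = 28.085 g → 15.30 wt%.
Si in (Mg0.48Fe0.52)3KAlSi3O10(OH)2: molar mass 466.456 g/mol; 3×28.085 = 84.255 g → 18.06 wt%.
Difference = 15.30 − 18.06 = -2.76 percentage points.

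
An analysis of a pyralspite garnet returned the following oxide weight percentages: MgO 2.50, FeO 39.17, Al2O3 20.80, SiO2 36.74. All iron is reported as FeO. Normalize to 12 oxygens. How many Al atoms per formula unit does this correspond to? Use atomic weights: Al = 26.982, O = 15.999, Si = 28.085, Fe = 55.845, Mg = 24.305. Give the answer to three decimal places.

MgO: 2.50/40.304 = 0.06203 mol → 0.06203 mol Mg, 0.06203 mol O.
FeO: 39.17/71.844 = 0.54521 mol → 0.54521 mol Fe, 0.54521 mol O.
Al2O3: 20.80/101.961 = 0.20400 mol → 0.40800 mol Al, 0.61200 mol O.
SiO2: 36.74/60.083 = 0.61149 mol → 0.61149 mol Si, 1.22298 mol O.
Total oxygen = 2.44222 mol. Normalization factor = 12/2.44222 = 4.91356.
Al per 12 O = 0.40800 × 4.91356 = 2.005.

2.005 Al apfu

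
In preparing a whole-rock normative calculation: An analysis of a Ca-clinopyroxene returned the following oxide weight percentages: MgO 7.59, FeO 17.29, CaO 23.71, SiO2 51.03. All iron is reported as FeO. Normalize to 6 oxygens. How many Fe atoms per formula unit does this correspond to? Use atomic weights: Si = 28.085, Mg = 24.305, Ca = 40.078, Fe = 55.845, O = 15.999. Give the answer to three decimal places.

MgO: 7.59/40.304 = 0.18832 mol → 0.18832 mol Mg, 0.18832 mol O.
FeO: 17.29/71.844 = 0.24066 mol → 0.24066 mol Fe, 0.24066 mol O.
CaO: 23.71/56.077 = 0.42281 mol → 0.42281 mol Ca, 0.42281 mol O.
SiO2: 51.03/60.083 = 0.84933 mol → 0.84933 mol Si, 1.69866 mol O.
Total oxygen = 2.55045 mol. Normalization factor = 6/2.55045 = 2.35253.
Fe per 6 O = 0.24066 × 2.35253 = 0.566.

0.566 Fe apfu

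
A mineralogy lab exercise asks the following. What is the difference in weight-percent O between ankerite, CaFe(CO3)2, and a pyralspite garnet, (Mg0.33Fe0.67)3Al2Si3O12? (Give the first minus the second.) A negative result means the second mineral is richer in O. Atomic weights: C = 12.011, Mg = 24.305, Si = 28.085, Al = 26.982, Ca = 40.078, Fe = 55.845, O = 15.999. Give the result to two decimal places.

First mineral: 95.994 g O in 215.939 g formula = 44.45 wt% O.
Second mineral: 191.988 g O in 466.517 g formula = 41.15 wt% O.
44.45% − 41.15% gives a difference of 3.30 percentage points.

3.30 percentage points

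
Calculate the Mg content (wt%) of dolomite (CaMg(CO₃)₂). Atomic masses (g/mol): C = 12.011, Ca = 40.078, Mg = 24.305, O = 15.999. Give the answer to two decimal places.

Molar mass of CaMg(CO₃)₂: 1×40.078 + 1×24.305 + 2×12.011 + 6×15.999 = 184.399 g/mol.
Mass of Mg per formula unit: 1 × 24.305 = 24.305 g.
Weight fraction Mg = 24.305 / 184.399 = 0.1318.

13.18 wt%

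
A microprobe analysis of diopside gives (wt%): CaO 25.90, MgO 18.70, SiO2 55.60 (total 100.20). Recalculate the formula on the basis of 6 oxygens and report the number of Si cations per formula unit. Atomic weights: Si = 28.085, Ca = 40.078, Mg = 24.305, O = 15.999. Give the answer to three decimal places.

CaO (M=56.077): mol = 0.46186; Ca = 0.46186, O = 0.46186.
MgO (M=40.304): mol = 0.46397; Mg = 0.46397, O = 0.46397.
SiO2 (M=60.083): mol = 0.92539; Si = 0.92539, O = 1.85078.
ΣO = 2.77661; factor = 6/ΣO = 2.16091.
Si apfu = 0.92539 × 2.16091 = 2.000.

2.000 Si apfu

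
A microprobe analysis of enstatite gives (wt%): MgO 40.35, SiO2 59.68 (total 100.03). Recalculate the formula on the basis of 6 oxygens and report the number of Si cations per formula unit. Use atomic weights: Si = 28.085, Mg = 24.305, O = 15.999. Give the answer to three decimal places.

1.995 Si apfu

40.35 wt% MgO ÷ 40.304 g/mol = 1.00114 mol, giving 1.00114 Mg and 1.00114 O.
59.68 wt% SiO2 ÷ 60.083 g/mol = 0.99329 mol, giving 0.99329 Si and 1.98658 O.
Oxygen sums to 2.98772; scaling by 6/2.98772 = 2.00822 puts the formula on 6 O.
Si: 0.99329 × 2.00822 = 1.995 atoms per formula unit.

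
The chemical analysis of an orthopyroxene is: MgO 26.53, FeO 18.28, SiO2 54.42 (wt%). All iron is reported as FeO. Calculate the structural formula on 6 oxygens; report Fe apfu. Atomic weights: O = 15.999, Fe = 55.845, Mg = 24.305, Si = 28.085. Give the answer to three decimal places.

26.53 wt% MgO ÷ 40.304 g/mol = 0.65825 mol, giving 0.65825 Mg and 0.65825 O.
18.28 wt% FeO ÷ 71.844 g/mol = 0.25444 mol, giving 0.25444 Fe and 0.25444 O.
54.42 wt% SiO2 ÷ 60.083 g/mol = 0.90575 mol, giving 0.90575 Si and 1.81150 O.
Oxygen sums to 2.72419; scaling by 6/2.72419 = 2.20249 puts the formula on 6 O.
Fe: 0.25444 × 2.20249 = 0.560 atoms per formula unit.

0.560 Fe apfu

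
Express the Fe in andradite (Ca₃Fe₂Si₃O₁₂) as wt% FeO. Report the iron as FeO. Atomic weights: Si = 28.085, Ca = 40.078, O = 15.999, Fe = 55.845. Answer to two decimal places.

28.28 wt%

Molar mass of Ca₃Fe₂Si₃O₁₂ = 3·40.078 + 2·55.845 + 3·28.085 + 12·15.999 = 508.167 g/mol.
Each formula unit contains 2 Fe, equivalent to 2/1 = 2.0000 mol FeO.
M(FeO) = 1×55.845 + 1×15.999 = 71.844 g/mol.
Mass of FeO per formula unit = 2.0000 × 71.844 = 143.688 g.
FeO wt% = 143.688 / 508.167 × 100 = 28.28%.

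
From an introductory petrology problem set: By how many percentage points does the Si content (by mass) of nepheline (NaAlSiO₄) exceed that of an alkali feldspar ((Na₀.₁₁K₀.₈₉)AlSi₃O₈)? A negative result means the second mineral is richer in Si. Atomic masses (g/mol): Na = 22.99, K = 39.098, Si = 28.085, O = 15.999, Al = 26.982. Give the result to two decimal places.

-10.70 percentage points

Si in NaAlSiO₄: molar mass 142.053 g/mol; 1×28.085 = 28.085 g → 19.77 wt%.
Si in (Na₀.₁₁K₀.₈₉)AlSi₃O₈: molar mass 276.555 g/mol; 3×28.085 = 84.255 g → 30.47 wt%.
Difference = 19.77 − 30.47 = -10.70 percentage points.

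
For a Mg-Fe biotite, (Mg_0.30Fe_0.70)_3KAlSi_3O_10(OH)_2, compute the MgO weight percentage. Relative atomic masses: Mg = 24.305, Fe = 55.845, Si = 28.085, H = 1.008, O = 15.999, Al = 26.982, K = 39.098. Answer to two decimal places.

7.50 wt%

Molar mass of (Mg_0.30Fe_0.70)_3KAlSi_3O_10(OH)_2 = 0.90*24.305 + 2.10*55.845 + 1*39.098 + 1*26.982 + 3*28.085 + 12*15.999 + 2*1.008 = 483.488 g/mol.
Each formula unit contains 0.90 Mg, equivalent to 0.90/1 = 0.9000 mol MgO.
M(MgO) = 1×24.305 + 1×15.999 = 40.304 g/mol.
Mass of MgO per formula unit = 0.9000 × 40.304 = 36.274 g.
MgO wt% = 36.274 / 483.488 × 100 = 7.50%.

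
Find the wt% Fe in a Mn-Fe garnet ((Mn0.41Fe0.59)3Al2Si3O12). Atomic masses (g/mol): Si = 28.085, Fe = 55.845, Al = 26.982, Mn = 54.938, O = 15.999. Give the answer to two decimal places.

19.90 weight percent

Molar mass of (Mn0.41Fe0.59)3Al2Si3O12: 1.23·54.938 + 1.77·55.845 + 2·26.982 + 3·28.085 + 12·15.999 = 496.626 g/mol.
Mass of Fe per formula unit: 1.77 × 55.845 = 98.846 g.
Weight fraction Fe = 98.846 / 496.626 = 0.1990.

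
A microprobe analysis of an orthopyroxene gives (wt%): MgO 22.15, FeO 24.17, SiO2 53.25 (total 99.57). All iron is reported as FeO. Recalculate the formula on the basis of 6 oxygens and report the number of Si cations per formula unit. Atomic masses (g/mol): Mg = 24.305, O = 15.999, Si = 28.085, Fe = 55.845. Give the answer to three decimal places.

MgO: 22.15/40.304 = 0.54957 mol → 0.54957 mol Mg, 0.54957 mol O.
FeO: 24.17/71.844 = 0.33642 mol → 0.33642 mol Fe, 0.33642 mol O.
SiO2: 53.25/60.083 = 0.88627 mol → 0.88627 mol Si, 1.77254 mol O.
Total oxygen = 2.65853 mol. Normalization factor = 6/2.65853 = 2.25689.
Si per 6 O = 0.88627 × 2.25689 = 2.000.

2.000 Si apfu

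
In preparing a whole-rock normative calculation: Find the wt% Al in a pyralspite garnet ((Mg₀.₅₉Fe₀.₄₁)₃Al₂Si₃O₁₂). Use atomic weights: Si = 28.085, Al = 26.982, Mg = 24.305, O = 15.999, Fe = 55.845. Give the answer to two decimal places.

Formula mass = 1.77·24.305 + 1.23·55.845 + 2·26.982 + 3·28.085 + 12·15.999 = 441.916 g/mol, of which 53.964 g is Al.
So Al makes up 53.964/441.916 = 0.1221 of the mass, i.e. 12.21%.

12.21 wt%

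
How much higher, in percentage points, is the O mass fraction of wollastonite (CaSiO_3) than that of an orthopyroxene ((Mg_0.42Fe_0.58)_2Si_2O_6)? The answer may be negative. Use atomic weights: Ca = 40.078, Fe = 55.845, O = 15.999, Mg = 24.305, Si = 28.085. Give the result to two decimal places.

0.88 percentage points

First mineral: 47.997 g O in 116.160 g formula = 41.32 wt% O.
Second mineral: 95.994 g O in 237.360 g formula = 40.44 wt% O.
41.32% − 40.44% gives a difference of 0.88 percentage points.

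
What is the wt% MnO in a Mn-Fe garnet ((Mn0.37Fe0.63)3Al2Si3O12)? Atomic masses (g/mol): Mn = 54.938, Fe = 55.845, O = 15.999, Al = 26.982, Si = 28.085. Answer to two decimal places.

15.85 wt%

Molar mass of (Mn0.37Fe0.63)3Al2Si3O12 = 1.11×54.938 + 1.89×55.845 + 2×26.982 + 3×28.085 + 12×15.999 = 496.735 g/mol.
Each formula unit contains 1.11 Mn, equivalent to 1.11/1 = 1.1100 mol MnO.
M(MnO) = 1×54.938 + 1×15.999 = 70.937 g/mol.
Mass of MnO per formula unit = 1.1100 × 70.937 = 78.740 g.
MnO wt% = 78.740 / 496.735 × 100 = 15.85%.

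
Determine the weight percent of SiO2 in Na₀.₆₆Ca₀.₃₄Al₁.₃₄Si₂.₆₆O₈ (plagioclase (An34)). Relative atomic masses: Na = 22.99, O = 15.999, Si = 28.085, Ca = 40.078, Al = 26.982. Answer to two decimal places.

59.71 wt%

Formula mass = 267.654 g/mol.
2.66 Si → 2.6600 mol SiO2 per formula unit; M(SiO2) = 60.083, so SiO2 mass = 159.821 g.
159.821/267.654 × 100 = 59.71 wt%.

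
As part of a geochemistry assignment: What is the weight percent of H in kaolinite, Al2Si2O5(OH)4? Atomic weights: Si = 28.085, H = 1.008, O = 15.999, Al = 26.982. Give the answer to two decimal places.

Molar mass of Al2Si2O5(OH)4: 2*26.982 + 2*28.085 + 9*15.999 + 4*1.008 = 258.157 g/mol.
Mass of H per formula unit: 4 × 1.008 = 4.032 g.
Weight fraction H = 4.032 / 258.157 = 0.0156.

1.56 wt%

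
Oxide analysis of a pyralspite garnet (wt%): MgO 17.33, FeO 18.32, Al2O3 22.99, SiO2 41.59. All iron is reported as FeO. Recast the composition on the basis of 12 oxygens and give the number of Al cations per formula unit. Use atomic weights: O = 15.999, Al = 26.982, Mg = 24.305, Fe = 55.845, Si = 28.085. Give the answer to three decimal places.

MgO (M=40.304): mol = 0.42998; Mg = 0.42998, O = 0.42998.
FeO (M=71.844): mol = 0.25500; Fe = 0.25500, O = 0.25500.
Al2O3 (M=101.961): mol = 0.22548; Al = 0.45096, O = 0.67644.
SiO2 (M=60.083): mol = 0.69221; Si = 0.69221, O = 1.38442.
ΣO = 2.74584; factor = 12/ΣO = 4.37025.
Al apfu = 0.45096 × 4.37025 = 1.971.

1.971 Al apfu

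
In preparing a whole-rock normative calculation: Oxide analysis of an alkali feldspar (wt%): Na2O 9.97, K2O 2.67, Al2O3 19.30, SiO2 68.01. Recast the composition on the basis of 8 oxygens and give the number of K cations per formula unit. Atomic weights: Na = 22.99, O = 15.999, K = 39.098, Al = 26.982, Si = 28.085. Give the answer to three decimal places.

9.97 wt% Na2O ÷ 61.979 g/mol = 0.16086 mol, giving 0.32172 Na and 0.16086 O.
2.67 wt% K2O ÷ 94.195 g/mol = 0.02835 mol, giving 0.05670 K and 0.02835 O.
19.30 wt% Al2O3 ÷ 101.961 g/mol = 0.18929 mol, giving 0.37858 Al and 0.56787 O.
68.01 wt% SiO2 ÷ 60.083 g/mol = 1.13193 mol, giving 1.13193 Si and 2.26386 O.
Oxygen sums to 3.02094; scaling by 8/3.02094 = 2.64818 puts the formula on 8 O.
K: 0.05670 × 2.64818 = 0.150 atoms per formula unit.

0.150 K apfu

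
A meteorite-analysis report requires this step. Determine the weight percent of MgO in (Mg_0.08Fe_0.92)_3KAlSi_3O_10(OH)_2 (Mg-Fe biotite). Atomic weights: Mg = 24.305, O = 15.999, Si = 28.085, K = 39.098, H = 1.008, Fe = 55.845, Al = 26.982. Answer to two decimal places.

Formula mass = 504.304 g/mol.
0.24 Mg → 0.2400 mol MgO per formula unit; M(MgO) = 40.304, so MgO mass = 9.673 g.
9.673/504.304 × 100 = 1.92 wt%.

1.92 wt%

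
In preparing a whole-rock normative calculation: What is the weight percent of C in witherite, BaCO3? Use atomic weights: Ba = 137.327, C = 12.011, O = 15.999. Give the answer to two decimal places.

6.09 mass %

Formula mass = 1·137.327 + 1·12.011 + 3·15.999 = 197.335 g/mol, of which 12.011 g is C.
So C makes up 12.011/197.335 = 0.0609 of the mass, i.e. 6.09%.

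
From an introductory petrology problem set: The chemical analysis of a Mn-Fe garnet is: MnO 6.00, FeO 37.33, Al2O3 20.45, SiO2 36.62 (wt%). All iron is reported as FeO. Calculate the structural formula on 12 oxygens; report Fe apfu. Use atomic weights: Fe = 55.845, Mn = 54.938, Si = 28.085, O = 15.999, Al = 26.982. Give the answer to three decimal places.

MnO: 6.00/70.937 = 0.08458 mol → 0.08458 mol Mn, 0.08458 mol O.
FeO: 37.33/71.844 = 0.51960 mol → 0.51960 mol Fe, 0.51960 mol O.
Al2O3: 20.45/101.961 = 0.20057 mol → 0.40114 mol Al, 0.60171 mol O.
SiO2: 36.62/60.083 = 0.60949 mol → 0.60949 mol Si, 1.21898 mol O.
Total oxygen = 2.42487 mol. Normalization factor = 12/2.42487 = 4.94872.
Fe per 12 O = 0.51960 × 4.94872 = 2.571.

2.571 Fe apfu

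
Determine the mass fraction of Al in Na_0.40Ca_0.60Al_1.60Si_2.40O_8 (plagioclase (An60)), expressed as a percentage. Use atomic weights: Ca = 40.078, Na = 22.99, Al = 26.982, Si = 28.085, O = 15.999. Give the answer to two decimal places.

15.88 mass %

Molar mass of Na_0.40Ca_0.60Al_1.60Si_2.40O_8: 0.40×22.99 + 0.60×40.078 + 1.60×26.982 + 2.40×28.085 + 8×15.999 = 271.810 g/mol.
Mass of Al per formula unit: 1.60 × 26.982 = 43.171 g.
Weight fraction Al = 43.171 / 271.810 = 0.1588.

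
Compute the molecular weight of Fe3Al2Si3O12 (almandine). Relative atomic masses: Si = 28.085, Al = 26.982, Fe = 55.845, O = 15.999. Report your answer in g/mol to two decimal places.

497.74 g/mol

Fe: 3 × 55.845 = 167.5350
Al: 2 × 26.982 = 53.9640
Si: 3 × 28.085 = 84.2550
O: 12 × 15.999 = 191.9880
Summing the contributions gives the formula mass.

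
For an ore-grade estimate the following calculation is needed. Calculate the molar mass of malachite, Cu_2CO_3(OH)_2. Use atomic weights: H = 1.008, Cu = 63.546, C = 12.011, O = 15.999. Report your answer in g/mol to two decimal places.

Cu: 2 × 63.546 = 127.0920
C: 1 × 12.011 = 12.0110
O: 5 × 15.999 = 79.9950
H: 2 × 1.008 = 2.0160
Summing the contributions gives the formula mass.

221.11 g/mol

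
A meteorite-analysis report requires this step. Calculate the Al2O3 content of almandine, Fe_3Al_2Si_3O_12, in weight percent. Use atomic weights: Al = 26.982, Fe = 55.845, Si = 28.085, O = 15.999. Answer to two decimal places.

20.48 wt%

Formula mass = 497.742 g/mol.
2 Al → 1.0000 mol Al2O3 per formula unit; M(Al2O3) = 101.961, so Al2O3 mass = 101.961 g.
101.961/497.742 × 100 = 20.48 wt%.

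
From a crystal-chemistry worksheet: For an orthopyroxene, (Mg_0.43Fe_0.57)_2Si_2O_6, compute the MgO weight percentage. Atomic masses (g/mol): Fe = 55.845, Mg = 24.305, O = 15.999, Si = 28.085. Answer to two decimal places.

M((Mg_0.43Fe_0.57)_2Si_2O_6) = 236.730 g/mol; M(MgO) = 40.304 g/mol.
Moles MgO per formula unit = 0.86 Mg ÷ 1 = 0.8600.
MgO fraction = (0.8600 × 40.304) / 236.730 = 34.661/236.730 = 0.1464.

14.64 wt%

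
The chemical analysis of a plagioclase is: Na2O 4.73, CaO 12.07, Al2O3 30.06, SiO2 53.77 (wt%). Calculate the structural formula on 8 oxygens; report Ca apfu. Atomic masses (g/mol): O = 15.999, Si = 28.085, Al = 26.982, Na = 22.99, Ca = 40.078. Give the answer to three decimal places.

Na2O: 4.73/61.979 = 0.07632 mol → 0.15264 mol Na, 0.07632 mol O.
CaO: 12.07/56.077 = 0.21524 mol → 0.21524 mol Ca, 0.21524 mol O.
Al2O3: 30.06/101.961 = 0.29482 mol → 0.58964 mol Al, 0.88446 mol O.
SiO2: 53.77/60.083 = 0.89493 mol → 0.89493 mol Si, 1.78986 mol O.
Total oxygen = 2.96588 mol. Normalization factor = 8/2.96588 = 2.69734.
Ca per 8 O = 0.21524 × 2.69734 = 0.581.

0.581 Ca apfu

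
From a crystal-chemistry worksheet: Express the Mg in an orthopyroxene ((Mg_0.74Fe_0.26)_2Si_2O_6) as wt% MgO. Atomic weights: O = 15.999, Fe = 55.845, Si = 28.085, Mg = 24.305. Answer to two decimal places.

M((Mg_0.74Fe_0.26)_2Si_2O_6) = 217.175 g/mol; M(MgO) = 40.304 g/mol.
Moles MgO per formula unit = 1.48 Mg ÷ 1 = 1.4800.
MgO fraction = (1.4800 × 40.304) / 217.175 = 59.650/217.175 = 0.2747.

27.47 wt%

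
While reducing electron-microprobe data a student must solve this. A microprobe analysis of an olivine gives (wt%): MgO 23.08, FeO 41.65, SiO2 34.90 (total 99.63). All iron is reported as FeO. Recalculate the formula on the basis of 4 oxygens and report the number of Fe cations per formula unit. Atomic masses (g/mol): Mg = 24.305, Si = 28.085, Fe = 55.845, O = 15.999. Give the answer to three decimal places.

MgO (M=40.304): mol = 0.57265; Mg = 0.57265, O = 0.57265.
FeO (M=71.844): mol = 0.57973; Fe = 0.57973, O = 0.57973.
SiO2 (M=60.083): mol = 0.58086; Si = 0.58086, O = 1.16172.
ΣO = 2.31410; factor = 4/ΣO = 1.72853.
Fe apfu = 0.57973 × 1.72853 = 1.002.

1.002 Fe apfu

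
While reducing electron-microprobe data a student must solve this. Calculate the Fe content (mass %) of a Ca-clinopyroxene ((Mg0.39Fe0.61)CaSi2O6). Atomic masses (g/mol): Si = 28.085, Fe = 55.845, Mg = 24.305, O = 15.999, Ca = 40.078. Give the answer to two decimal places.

14.45 mass %

Formula mass = 0.39·24.305 + 0.61·55.845 + 1·40.078 + 2·28.085 + 6·15.999 = 235.786 g/mol, of which 34.065 g is Fe.
So Fe makes up 34.065/235.786 = 0.1445 of the mass, i.e. 14.45%.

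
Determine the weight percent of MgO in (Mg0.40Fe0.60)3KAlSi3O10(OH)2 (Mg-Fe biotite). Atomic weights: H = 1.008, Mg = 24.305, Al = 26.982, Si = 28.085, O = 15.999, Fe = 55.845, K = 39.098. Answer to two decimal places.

10.20 wt%

Molar mass of (Mg0.40Fe0.60)3KAlSi3O10(OH)2 = 1.20×24.305 + 1.80×55.845 + 1×39.098 + 1×26.982 + 3×28.085 + 12×15.999 + 2×1.008 = 474.026 g/mol.
Each formula unit contains 1.20 Mg, equivalent to 1.20/1 = 1.2000 mol MgO.
M(MgO) = 1×24.305 + 1×15.999 = 40.304 g/mol.
Mass of MgO per formula unit = 1.2000 × 40.304 = 48.365 g.
MgO wt% = 48.365 / 474.026 × 100 = 10.20%.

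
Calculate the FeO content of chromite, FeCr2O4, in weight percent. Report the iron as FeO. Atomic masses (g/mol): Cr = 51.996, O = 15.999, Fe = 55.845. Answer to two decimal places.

32.10 wt%

Molar mass of FeCr2O4 = 1×55.845 + 2×51.996 + 4×15.999 = 223.833 g/mol.
Each formula unit contains 1 Fe, equivalent to 1/1 = 1.0000 mol FeO.
M(FeO) = 1×55.845 + 1×15.999 = 71.844 g/mol.
Mass of FeO per formula unit = 1.0000 × 71.844 = 71.844 g.
FeO wt% = 71.844 / 223.833 × 100 = 32.10%.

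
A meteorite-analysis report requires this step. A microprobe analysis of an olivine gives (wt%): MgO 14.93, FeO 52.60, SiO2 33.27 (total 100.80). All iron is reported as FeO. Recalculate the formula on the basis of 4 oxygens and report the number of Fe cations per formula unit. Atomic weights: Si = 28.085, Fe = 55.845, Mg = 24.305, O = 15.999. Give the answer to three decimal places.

MgO: 14.93/40.304 = 0.37043 mol → 0.37043 mol Mg, 0.37043 mol O.
FeO: 52.60/71.844 = 0.73214 mol → 0.73214 mol Fe, 0.73214 mol O.
SiO2: 33.27/60.083 = 0.55373 mol → 0.55373 mol Si, 1.10746 mol O.
Total oxygen = 2.21003 mol. Normalization factor = 4/2.21003 = 1.80993.
Fe per 4 O = 0.73214 × 1.80993 = 1.325.

1.325 Fe apfu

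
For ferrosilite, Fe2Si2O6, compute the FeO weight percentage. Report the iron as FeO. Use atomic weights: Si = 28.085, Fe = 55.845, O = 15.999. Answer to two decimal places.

Formula mass = 263.854 g/mol.
2 Fe → 2.0000 mol FeO per formula unit; M(FeO) = 71.844, so FeO mass = 143.688 g.
143.688/263.854 × 100 = 54.46 wt%.

54.46 wt%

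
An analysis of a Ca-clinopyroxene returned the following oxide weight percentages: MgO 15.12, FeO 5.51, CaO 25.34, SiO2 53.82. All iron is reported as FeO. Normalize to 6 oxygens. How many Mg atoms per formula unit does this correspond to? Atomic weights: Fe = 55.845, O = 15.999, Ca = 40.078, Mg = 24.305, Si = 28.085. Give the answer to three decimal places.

MgO: 15.12/40.304 = 0.37515 mol → 0.37515 mol Mg, 0.37515 mol O.
FeO: 5.51/71.844 = 0.07669 mol → 0.07669 mol Fe, 0.07669 mol O.
CaO: 25.34/56.077 = 0.45188 mol → 0.45188 mol Ca, 0.45188 mol O.
SiO2: 53.82/60.083 = 0.89576 mol → 0.89576 mol Si, 1.79152 mol O.
Total oxygen = 2.69524 mol. Normalization factor = 6/2.69524 = 2.22615.
Mg per 6 O = 0.37515 × 2.22615 = 0.835.

0.835 Mg apfu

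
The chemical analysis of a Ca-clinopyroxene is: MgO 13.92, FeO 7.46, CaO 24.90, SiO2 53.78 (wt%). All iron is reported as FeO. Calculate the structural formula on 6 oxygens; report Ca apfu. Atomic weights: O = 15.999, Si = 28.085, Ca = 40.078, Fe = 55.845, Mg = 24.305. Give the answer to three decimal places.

MgO: 13.92/40.304 = 0.34538 mol → 0.34538 mol Mg, 0.34538 mol O.
FeO: 7.46/71.844 = 0.10384 mol → 0.10384 mol Fe, 0.10384 mol O.
CaO: 24.90/56.077 = 0.44403 mol → 0.44403 mol Ca, 0.44403 mol O.
SiO2: 53.78/60.083 = 0.89510 mol → 0.89510 mol Si, 1.79020 mol O.
Total oxygen = 2.68345 mol. Normalization factor = 6/2.68345 = 2.23593.
Ca per 6 O = 0.44403 × 2.23593 = 0.993.

0.993 Ca apfu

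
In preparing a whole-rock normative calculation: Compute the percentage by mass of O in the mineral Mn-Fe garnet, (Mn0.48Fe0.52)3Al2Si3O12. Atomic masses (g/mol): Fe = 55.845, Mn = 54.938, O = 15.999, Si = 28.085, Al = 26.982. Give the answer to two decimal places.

Formula mass = 1.44×54.938 + 1.56×55.845 + 2×26.982 + 3×28.085 + 12×15.999 = 496.436 g/mol, of which 191.988 g is O.
So O makes up 191.988/496.436 = 0.3867 of the mass, i.e. 38.67%.

38.67 mass %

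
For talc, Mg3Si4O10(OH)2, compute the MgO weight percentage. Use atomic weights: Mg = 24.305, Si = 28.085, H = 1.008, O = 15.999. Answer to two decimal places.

Formula mass = 379.259 g/mol.
3 Mg → 3.0000 mol MgO per formula unit; M(MgO) = 40.304, so MgO mass = 120.912 g.
120.912/379.259 × 100 = 31.88 wt%.

31.88 wt%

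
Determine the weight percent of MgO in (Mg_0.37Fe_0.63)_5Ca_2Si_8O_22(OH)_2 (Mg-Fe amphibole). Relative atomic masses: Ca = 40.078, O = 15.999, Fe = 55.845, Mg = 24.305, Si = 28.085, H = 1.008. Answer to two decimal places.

Molar mass of (Mg_0.37Fe_0.63)_5Ca_2Si_8O_22(OH)_2 = 1.85*24.305 + 3.15*55.845 + 2*40.078 + 8*28.085 + 24*15.999 + 2*1.008 = 911.704 g/mol.
Each formula unit contains 1.85 Mg, equivalent to 1.85/1 = 1.8500 mol MgO.
M(MgO) = 1×24.305 + 1×15.999 = 40.304 g/mol.
Mass of MgO per formula unit = 1.8500 × 40.304 = 74.562 g.
MgO wt% = 74.562 / 911.704 × 100 = 8.18%.

8.18 wt%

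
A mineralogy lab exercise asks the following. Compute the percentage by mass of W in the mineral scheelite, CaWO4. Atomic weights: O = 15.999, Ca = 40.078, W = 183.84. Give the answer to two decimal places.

M(CaWO4) = 287.914 g/mol.
W contributes 1 × 183.84 = 183.840 g per mole.
183.840/287.914 = 0.6385 → 63.85%.

63.85 mass %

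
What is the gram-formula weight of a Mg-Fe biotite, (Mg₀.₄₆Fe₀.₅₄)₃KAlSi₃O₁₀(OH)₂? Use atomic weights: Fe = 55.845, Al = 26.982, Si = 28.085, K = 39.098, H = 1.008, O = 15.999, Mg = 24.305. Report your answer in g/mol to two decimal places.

468.35 g/mol

M = 1.38(24.305) + 1.62(55.845) + 1(39.098) + 1(26.982) + 3(28.085) + 12(15.999) + 2(1.008)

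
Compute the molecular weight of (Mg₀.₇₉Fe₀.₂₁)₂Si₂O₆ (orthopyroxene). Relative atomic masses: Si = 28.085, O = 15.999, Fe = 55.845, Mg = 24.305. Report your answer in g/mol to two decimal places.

214.02 g/mol

The formula mass is the sum 1.58×24.305 + 0.42×55.845 + 2×28.085 + 6×15.999.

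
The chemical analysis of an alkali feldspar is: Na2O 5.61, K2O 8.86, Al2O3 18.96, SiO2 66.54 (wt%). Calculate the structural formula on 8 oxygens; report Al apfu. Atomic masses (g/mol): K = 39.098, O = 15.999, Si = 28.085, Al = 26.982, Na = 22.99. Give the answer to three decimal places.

Na2O (M=61.979): mol = 0.09051; Na = 0.18102, O = 0.09051.
K2O (M=94.195): mol = 0.09406; K = 0.18812, O = 0.09406.
Al2O3 (M=101.961): mol = 0.18595; Al = 0.37190, O = 0.55785.
SiO2 (M=60.083): mol = 1.10747; Si = 1.10747, O = 2.21494.
ΣO = 2.95736; factor = 8/ΣO = 2.70512.
Al apfu = 0.37190 × 2.70512 = 1.006.

1.006 Al apfu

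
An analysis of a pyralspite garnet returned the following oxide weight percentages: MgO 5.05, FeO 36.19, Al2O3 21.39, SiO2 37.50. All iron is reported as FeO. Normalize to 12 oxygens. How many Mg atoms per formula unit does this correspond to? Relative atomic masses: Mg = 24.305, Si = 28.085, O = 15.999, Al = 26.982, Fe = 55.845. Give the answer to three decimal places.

0.600 Mg apfu

5.05 wt% MgO ÷ 40.304 g/mol = 0.12530 mol, giving 0.12530 Mg and 0.12530 O.
36.19 wt% FeO ÷ 71.844 g/mol = 0.50373 mol, giving 0.50373 Fe and 0.50373 O.
21.39 wt% Al2O3 ÷ 101.961 g/mol = 0.20979 mol, giving 0.41958 Al and 0.62937 O.
37.50 wt% SiO2 ÷ 60.083 g/mol = 0.62414 mol, giving 0.62414 Si and 1.24828 O.
Oxygen sums to 2.50668; scaling by 12/2.50668 = 4.78721 puts the formula on 12 O.
Mg: 0.12530 × 4.78721 = 0.600 atoms per formula unit.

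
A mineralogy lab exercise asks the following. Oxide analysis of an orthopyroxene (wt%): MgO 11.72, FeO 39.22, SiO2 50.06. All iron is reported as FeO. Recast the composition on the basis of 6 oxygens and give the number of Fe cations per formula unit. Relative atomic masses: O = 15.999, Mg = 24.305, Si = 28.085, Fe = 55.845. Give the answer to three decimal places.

MgO: 11.72/40.304 = 0.29079 mol → 0.29079 mol Mg, 0.29079 mol O.
FeO: 39.22/71.844 = 0.54591 mol → 0.54591 mol Fe, 0.54591 mol O.
SiO2: 50.06/60.083 = 0.83318 mol → 0.83318 mol Si, 1.66636 mol O.
Total oxygen = 2.50306 mol. Normalization factor = 6/2.50306 = 2.39707.
Fe per 6 O = 0.54591 × 2.39707 = 1.309.

1.309 Fe apfu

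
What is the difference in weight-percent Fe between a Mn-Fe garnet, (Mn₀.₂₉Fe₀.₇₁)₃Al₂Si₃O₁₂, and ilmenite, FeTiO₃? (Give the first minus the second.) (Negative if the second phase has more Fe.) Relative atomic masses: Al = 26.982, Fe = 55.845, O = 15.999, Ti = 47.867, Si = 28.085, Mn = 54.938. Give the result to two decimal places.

-12.87 percentage points

First mineral: 118.950 g Fe in 496.953 g formula = 23.94 wt% Fe.
Second mineral: 55.845 g Fe in 151.709 g formula = 36.81 wt% Fe.
23.94% − 36.81% gives a difference of -12.87 percentage points.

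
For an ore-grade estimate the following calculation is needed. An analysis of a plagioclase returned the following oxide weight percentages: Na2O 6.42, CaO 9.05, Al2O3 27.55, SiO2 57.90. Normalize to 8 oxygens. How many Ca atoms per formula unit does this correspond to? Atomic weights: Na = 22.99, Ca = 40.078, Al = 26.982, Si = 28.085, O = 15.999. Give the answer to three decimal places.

Na2O (M=61.979): mol = 0.10358; Na = 0.20716, O = 0.10358.
CaO (M=56.077): mol = 0.16139; Ca = 0.16139, O = 0.16139.
Al2O3 (M=101.961): mol = 0.27020; Al = 0.54040, O = 0.81060.
SiO2 (M=60.083): mol = 0.96367; Si = 0.96367, O = 1.92734.
ΣO = 3.00291; factor = 8/ΣO = 2.66408.
Ca apfu = 0.16139 × 2.66408 = 0.430.

0.430 Ca apfu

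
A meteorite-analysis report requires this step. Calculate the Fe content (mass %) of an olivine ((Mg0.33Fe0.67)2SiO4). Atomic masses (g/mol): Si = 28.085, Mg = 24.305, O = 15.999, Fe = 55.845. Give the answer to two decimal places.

40.90 mass %

Formula mass = 0.66*24.305 + 1.34*55.845 + 1*28.085 + 4*15.999 = 182.955 g/mol, of which 74.832 g is Fe.
So Fe makes up 74.832/182.955 = 0.4090 of the mass, i.e. 40.90%.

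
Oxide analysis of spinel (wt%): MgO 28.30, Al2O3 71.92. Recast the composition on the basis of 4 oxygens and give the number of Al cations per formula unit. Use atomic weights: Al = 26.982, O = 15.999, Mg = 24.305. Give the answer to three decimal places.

2.002 Al apfu

MgO: 28.30/40.304 = 0.70216 mol → 0.70216 mol Mg, 0.70216 mol O.
Al2O3: 71.92/101.961 = 0.70537 mol → 1.41074 mol Al, 2.11611 mol O.
Total oxygen = 2.81827 mol. Normalization factor = 4/2.81827 = 1.41931.
Al per 4 O = 1.41074 × 1.41931 = 2.002.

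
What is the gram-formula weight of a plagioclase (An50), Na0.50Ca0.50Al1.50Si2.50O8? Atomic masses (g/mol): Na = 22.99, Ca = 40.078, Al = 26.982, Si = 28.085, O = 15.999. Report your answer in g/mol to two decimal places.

270.21 g/mol

Na: 0.50 × 22.99 = 11.4950
Ca: 0.50 × 40.078 = 20.0390
Al: 1.50 × 26.982 = 40.4730
Si: 2.50 × 28.085 = 70.2125
O: 8 × 15.999 = 127.9920
Summing the contributions gives the formula mass.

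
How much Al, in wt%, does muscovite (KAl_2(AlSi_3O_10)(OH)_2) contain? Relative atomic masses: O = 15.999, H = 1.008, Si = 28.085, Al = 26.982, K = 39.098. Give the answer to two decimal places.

Molar mass of KAl_2(AlSi_3O_10)(OH)_2: 1*39.098 + 3*26.982 + 3*28.085 + 12*15.999 + 2*1.008 = 398.303 g/mol.
Mass of Al per formula unit: 3 × 26.982 = 80.946 g.
Weight fraction Al = 80.946 / 398.303 = 0.2032.

20.32 wt%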